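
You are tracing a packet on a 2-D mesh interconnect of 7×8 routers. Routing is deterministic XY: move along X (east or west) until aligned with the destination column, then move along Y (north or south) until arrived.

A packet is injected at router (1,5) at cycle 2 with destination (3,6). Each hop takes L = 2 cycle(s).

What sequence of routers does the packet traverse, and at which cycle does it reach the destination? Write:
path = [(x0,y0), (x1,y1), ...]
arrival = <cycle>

path = [(1,5), (2,5), (3,5), (3,6)]
arrival = 8

[0] x=1 y=5 t=2
[1] x=2 y=5 t=4 →E
[2] x=3 y=5 t=6 →E
[3] x=3 y=6 t=8 →N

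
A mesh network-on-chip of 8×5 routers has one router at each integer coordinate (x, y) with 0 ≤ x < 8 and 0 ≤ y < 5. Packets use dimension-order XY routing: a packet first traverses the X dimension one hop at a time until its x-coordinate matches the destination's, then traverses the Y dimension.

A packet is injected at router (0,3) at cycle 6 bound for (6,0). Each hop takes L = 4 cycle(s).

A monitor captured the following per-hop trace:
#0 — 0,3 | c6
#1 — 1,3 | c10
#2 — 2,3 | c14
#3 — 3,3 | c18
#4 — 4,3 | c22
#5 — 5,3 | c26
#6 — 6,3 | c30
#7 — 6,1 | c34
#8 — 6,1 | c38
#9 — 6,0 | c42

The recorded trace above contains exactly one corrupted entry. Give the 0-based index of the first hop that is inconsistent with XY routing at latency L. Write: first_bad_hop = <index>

hop 1: step (+1,+0), +4 cyc — ok
hop 2: step (+1,+0), +4 cyc — ok
hop 3: step (+1,+0), +4 cyc — ok
hop 4: step (+1,+0), +4 cyc — ok
hop 5: step (+1,+0), +4 cyc — ok
hop 6: step (+1,+0), +4 cyc — ok
hop 7: step (+0,-2), +4 cyc — BAD: non-unit step

first_bad_hop = 7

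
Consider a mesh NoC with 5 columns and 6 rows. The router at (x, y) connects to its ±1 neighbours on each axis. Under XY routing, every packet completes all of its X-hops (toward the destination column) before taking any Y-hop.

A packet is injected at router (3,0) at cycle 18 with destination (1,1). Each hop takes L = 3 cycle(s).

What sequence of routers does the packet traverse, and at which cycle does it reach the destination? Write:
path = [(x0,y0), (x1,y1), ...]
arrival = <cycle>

src (3,0)  cyc=18
W→(2,0)  cyc=21
W→(1,0)  cyc=24
N→(1,1)  cyc=27

path = [(3,0), (2,0), (1,0), (1,1)]
arrival = 27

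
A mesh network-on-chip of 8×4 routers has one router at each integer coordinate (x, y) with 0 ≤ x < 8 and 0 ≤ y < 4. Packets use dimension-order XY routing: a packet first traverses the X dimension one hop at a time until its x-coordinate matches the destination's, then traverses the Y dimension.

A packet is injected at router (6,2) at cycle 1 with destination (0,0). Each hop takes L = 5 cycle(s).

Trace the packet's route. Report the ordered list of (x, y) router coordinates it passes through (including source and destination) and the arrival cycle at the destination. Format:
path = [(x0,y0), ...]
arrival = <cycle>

path = [(6,2), (5,2), (4,2), (3,2), (2,2), (1,2), (0,2), (0,1), (0,0)]
arrival = 41

t=1: at (6,2)
t=6: at (5,2) after W
t=11: at (4,2) after W
t=16: at (3,2) after W
t=21: at (2,2) after W
t=26: at (1,2) after W
t=31: at (0,2) after W
t=36: at (0,1) after S
t=41: at (0,0) after S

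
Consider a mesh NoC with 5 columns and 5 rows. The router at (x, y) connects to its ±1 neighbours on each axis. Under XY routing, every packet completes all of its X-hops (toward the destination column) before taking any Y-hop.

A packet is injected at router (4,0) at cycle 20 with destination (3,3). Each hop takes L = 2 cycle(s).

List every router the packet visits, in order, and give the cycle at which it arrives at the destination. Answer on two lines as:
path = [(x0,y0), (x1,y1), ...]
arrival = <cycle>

path = [(4,0), (3,0), (3,1), (3,2), (3,3)]
arrival = 28

[0] x=4 y=0 t=20
[1] x=3 y=0 t=22 →W
[2] x=3 y=1 t=24 →N
[3] x=3 y=2 t=26 →N
[4] x=3 y=3 t=28 →N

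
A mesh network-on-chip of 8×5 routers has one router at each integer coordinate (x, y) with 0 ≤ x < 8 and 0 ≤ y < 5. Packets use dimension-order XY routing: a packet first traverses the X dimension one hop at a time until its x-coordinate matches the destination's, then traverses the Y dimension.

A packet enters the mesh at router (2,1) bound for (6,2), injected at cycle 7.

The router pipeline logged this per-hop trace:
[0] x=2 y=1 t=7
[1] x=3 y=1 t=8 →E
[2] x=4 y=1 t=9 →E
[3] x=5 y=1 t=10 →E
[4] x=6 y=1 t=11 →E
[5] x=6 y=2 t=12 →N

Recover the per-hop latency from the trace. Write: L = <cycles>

L = 1

Between hops 0 and 1 the cycle counter advances 8 − 7 = 1.
Each hop adds L, hence L = 1.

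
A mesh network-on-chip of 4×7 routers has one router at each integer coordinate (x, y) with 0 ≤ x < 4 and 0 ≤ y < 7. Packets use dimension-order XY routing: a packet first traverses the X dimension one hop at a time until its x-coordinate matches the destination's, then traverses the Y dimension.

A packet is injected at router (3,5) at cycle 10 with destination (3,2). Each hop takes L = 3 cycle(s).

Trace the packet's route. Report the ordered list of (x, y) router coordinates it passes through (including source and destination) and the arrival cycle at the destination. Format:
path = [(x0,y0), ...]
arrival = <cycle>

path = [(3,5), (3,4), (3,3), (3,2)]
arrival = 19

[0] x=3 y=5 t=10
[1] x=3 y=4 t=13 →S
[2] x=3 y=3 t=16 →S
[3] x=3 y=2 t=19 →S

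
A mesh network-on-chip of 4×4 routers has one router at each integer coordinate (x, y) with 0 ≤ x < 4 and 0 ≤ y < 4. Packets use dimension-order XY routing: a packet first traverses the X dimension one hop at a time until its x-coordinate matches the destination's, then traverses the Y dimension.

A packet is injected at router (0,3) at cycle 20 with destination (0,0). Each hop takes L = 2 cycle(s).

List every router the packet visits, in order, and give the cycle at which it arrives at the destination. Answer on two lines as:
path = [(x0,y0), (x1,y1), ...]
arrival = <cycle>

t=20: at (0,3)
t=22: at (0,2) after S
t=24: at (0,1) after S
t=26: at (0,0) after S

path = [(0,3), (0,2), (0,1), (0,0)]
arrival = 26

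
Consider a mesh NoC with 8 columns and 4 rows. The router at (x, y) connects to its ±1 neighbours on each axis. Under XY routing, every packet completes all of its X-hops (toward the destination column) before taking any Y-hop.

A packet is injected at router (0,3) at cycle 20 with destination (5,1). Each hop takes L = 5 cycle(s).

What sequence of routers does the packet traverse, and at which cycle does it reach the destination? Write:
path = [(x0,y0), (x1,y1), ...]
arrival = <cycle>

  0. router=(0,3) cycle=20 (inject)
  1. router=(1,3) cycle=25 dir=E
  2. router=(2,3) cycle=30 dir=E
  3. router=(3,3) cycle=35 dir=E
  4. router=(4,3) cycle=40 dir=E
  5. router=(5,3) cycle=45 dir=E
  6. router=(5,2) cycle=50 dir=S
  7. router=(5,1) cycle=55 dir=S

path = [(0,3), (1,3), (2,3), (3,3), (4,3), (5,3), (5,2), (5,1)]
arrival = 55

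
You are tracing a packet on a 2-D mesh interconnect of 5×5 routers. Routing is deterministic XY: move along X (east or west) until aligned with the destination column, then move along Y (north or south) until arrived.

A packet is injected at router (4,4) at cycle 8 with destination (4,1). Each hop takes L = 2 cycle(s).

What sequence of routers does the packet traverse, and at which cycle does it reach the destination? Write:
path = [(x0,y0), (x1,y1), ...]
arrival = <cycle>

path = [(4,4), (4,3), (4,2), (4,1)]
arrival = 14

src (4,4)  cyc=8
S→(4,3)  cyc=10
S→(4,2)  cyc=12
S→(4,1)  cyc=14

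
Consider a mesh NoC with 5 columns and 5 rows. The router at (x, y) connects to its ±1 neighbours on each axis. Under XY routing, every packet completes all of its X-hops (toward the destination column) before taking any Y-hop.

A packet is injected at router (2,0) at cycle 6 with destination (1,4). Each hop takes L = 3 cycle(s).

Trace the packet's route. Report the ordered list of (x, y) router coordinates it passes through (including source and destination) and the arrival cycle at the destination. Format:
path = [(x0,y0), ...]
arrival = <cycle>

path = [(2,0), (1,0), (1,1), (1,2), (1,3), (1,4)]
arrival = 21

#0 — 2,0 | c6
#1 — 1,0 | c9 | W
#2 — 1,1 | c12 | N
#3 — 1,2 | c15 | N
#4 — 1,3 | c18 | N
#5 — 1,4 | c21 | N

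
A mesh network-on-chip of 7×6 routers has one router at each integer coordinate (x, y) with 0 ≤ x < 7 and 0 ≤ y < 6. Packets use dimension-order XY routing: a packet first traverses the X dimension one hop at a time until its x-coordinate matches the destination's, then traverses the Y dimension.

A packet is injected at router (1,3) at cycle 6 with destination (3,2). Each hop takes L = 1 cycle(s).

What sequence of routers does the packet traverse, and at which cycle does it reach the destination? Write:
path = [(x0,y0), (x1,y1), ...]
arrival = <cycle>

path = [(1,3), (2,3), (3,3), (3,2)]
arrival = 9

hop 0: (1,3) @ cyc 6
hop 1: (2,3) @ cyc 7  [E]
hop 2: (3,3) @ cyc 8  [E]
hop 3: (3,2) @ cyc 9  [S]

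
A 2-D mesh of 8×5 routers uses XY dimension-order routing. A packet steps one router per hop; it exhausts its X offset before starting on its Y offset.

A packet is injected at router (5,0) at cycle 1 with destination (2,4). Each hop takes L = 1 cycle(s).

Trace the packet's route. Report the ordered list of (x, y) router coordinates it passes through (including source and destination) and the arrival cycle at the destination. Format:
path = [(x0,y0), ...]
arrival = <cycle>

src (5,0)  cyc=1
W→(4,0)  cyc=2
W→(3,0)  cyc=3
W→(2,0)  cyc=4
N→(2,1)  cyc=5
N→(2,2)  cyc=6
N→(2,3)  cyc=7
N→(2,4)  cyc=8

path = [(5,0), (4,0), (3,0), (2,0), (2,1), (2,2), (2,3), (2,4)]
arrival = 8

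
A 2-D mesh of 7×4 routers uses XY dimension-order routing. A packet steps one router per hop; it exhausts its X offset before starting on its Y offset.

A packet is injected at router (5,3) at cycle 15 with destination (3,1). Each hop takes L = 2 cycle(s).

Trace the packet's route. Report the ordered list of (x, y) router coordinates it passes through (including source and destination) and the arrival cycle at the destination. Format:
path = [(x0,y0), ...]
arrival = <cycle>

[0] x=5 y=3 t=15
[1] x=4 y=3 t=17 →W
[2] x=3 y=3 t=19 →W
[3] x=3 y=2 t=21 →S
[4] x=3 y=1 t=23 →S

path = [(5,3), (4,3), (3,3), (3,2), (3,1)]
arrival = 23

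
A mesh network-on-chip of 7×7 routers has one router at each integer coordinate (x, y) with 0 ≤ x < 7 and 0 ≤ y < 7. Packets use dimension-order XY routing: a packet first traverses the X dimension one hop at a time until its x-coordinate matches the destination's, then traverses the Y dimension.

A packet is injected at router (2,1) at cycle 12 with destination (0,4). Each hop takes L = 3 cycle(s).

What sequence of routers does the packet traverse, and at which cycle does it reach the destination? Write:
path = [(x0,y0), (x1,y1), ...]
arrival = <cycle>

path = [(2,1), (1,1), (0,1), (0,2), (0,3), (0,4)]
arrival = 27

t=12: at (2,1)
t=15: at (1,1) after W
t=18: at (0,1) after W
t=21: at (0,2) after N
t=24: at (0,3) after N
t=27: at (0,4) after N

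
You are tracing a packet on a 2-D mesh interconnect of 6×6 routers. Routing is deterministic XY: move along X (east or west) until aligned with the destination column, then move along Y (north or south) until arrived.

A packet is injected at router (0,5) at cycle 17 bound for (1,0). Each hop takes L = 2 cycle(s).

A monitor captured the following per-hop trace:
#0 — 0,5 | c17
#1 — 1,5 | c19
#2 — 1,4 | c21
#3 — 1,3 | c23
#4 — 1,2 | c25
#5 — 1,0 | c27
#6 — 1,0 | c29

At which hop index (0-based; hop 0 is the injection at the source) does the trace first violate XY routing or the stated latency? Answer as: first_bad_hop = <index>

first_bad_hop = 5

  1: Δx=+1 Δy=+0 Δt=2 [ok]
  2: Δx=+0 Δy=-1 Δt=2 [ok]
  3: Δx=+0 Δy=-1 Δt=2 [ok]
  4: Δx=+0 Δy=-1 Δt=2 [ok]
  5: Δx=+0 Δy=-2 Δt=2 [BAD: non-unit step]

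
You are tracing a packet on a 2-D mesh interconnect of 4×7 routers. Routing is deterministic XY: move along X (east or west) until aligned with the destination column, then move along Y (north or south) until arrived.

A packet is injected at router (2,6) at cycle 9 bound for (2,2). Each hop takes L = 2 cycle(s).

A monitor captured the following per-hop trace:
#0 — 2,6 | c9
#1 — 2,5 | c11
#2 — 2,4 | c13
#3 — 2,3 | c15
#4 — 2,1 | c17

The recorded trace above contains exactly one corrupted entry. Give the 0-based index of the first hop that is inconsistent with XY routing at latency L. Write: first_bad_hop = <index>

first_bad_hop = 4

  1: Δx=+0 Δy=-1 Δt=2 [ok]
  2: Δx=+0 Δy=-1 Δt=2 [ok]
  3: Δx=+0 Δy=-1 Δt=2 [ok]
  4: Δx=+0 Δy=-2 Δt=2 [BAD: non-unit step]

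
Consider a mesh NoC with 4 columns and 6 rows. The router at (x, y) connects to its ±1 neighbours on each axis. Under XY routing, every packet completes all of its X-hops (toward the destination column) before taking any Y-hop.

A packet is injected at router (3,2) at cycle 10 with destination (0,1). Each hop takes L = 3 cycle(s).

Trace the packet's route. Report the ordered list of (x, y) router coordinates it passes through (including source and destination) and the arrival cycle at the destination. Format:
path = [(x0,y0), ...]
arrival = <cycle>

  0. router=(3,2) cycle=10 (inject)
  1. router=(2,2) cycle=13 dir=W
  2. router=(1,2) cycle=16 dir=W
  3. router=(0,2) cycle=19 dir=W
  4. router=(0,1) cycle=22 dir=S

path = [(3,2), (2,2), (1,2), (0,2), (0,1)]
arrival = 22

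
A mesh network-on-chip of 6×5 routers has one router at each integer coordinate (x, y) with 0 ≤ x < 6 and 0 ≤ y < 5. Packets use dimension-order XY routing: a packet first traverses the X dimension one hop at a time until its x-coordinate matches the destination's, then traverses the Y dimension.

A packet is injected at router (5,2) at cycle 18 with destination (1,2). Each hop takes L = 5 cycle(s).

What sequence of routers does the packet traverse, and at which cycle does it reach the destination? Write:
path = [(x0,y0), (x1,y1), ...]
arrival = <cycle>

[0] x=5 y=2 t=18
[1] x=4 y=2 t=23 →W
[2] x=3 y=2 t=28 →W
[3] x=2 y=2 t=33 →W
[4] x=1 y=2 t=38 →W

path = [(5,2), (4,2), (3,2), (2,2), (1,2)]
arrival = 38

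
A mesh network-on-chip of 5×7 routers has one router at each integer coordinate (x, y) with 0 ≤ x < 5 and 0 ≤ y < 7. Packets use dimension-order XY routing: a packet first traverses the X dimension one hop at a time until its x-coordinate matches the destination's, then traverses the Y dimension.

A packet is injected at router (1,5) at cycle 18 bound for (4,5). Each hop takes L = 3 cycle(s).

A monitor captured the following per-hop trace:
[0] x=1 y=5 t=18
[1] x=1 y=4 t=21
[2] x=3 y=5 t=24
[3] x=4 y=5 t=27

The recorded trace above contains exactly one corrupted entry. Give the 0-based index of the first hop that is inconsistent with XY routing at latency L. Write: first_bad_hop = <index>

hop 1: step (+0,-1), +3 cyc — BAD: Y-move but x=1≠4

first_bad_hop = 1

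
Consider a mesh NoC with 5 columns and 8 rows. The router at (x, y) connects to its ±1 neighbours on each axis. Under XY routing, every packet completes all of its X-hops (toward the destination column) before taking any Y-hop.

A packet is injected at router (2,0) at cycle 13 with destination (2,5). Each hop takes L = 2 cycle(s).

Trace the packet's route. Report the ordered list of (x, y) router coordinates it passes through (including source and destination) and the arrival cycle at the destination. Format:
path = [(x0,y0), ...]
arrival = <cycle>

path = [(2,0), (2,1), (2,2), (2,3), (2,4), (2,5)]
arrival = 23

[0] x=2 y=0 t=13
[1] x=2 y=1 t=15 →N
[2] x=2 y=2 t=17 →N
[3] x=2 y=3 t=19 →N
[4] x=2 y=4 t=21 →N
[5] x=2 y=5 t=23 →N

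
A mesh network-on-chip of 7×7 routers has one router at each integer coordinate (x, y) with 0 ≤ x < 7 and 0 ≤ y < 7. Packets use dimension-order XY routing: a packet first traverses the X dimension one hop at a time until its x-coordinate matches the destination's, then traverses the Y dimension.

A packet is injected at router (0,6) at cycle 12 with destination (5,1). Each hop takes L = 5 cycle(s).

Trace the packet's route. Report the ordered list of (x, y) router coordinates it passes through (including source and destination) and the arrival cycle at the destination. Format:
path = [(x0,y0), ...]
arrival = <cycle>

hop 0: (0,6) @ cyc 12
hop 1: (1,6) @ cyc 17  [E]
hop 2: (2,6) @ cyc 22  [E]
hop 3: (3,6) @ cyc 27  [E]
hop 4: (4,6) @ cyc 32  [E]
hop 5: (5,6) @ cyc 37  [E]
hop 6: (5,5) @ cyc 42  [S]
hop 7: (5,4) @ cyc 47  [S]
hop 8: (5,3) @ cyc 52  [S]
hop 9: (5,2) @ cyc 57  [S]
hop 10: (5,1) @ cyc 62  [S]

path = [(0,6), (1,6), (2,6), (3,6), (4,6), (5,6), (5,5), (5,4), (5,3), (5,2), (5,1)]
arrival = 62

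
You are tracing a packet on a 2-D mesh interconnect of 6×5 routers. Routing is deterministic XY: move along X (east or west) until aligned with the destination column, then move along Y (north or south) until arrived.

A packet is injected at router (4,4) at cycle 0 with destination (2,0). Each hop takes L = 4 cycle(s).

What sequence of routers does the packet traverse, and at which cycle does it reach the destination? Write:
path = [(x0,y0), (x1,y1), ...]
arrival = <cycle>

path = [(4,4), (3,4), (2,4), (2,3), (2,2), (2,1), (2,0)]
arrival = 24

src (4,4)  cyc=0
W→(3,4)  cyc=4
W→(2,4)  cyc=8
S→(2,3)  cyc=12
S→(2,2)  cyc=16
S→(2,1)  cyc=20
S→(2,0)  cyc=24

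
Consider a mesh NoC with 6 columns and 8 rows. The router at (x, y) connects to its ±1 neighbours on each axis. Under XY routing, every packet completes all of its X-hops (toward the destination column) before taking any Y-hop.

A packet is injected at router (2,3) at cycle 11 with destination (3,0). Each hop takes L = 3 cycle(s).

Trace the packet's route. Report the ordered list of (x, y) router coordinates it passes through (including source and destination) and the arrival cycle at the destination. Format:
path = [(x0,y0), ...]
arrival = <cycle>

path = [(2,3), (3,3), (3,2), (3,1), (3,0)]
arrival = 23

t=11: at (2,3)
t=14: at (3,3) after E
t=17: at (3,2) after S
t=20: at (3,1) after S
t=23: at (3,0) after S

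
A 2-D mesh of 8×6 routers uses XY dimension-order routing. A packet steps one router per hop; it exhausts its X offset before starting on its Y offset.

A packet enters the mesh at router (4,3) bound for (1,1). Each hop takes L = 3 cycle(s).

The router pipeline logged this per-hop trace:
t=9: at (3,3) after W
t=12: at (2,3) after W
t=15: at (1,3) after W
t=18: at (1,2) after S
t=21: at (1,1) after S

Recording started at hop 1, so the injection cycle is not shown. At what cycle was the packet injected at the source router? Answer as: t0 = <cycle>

Hop 1 reached at cycle 9; hop k is at t0 + k·L.
Therefore t0 = 9 − L = 6.

t0 = 6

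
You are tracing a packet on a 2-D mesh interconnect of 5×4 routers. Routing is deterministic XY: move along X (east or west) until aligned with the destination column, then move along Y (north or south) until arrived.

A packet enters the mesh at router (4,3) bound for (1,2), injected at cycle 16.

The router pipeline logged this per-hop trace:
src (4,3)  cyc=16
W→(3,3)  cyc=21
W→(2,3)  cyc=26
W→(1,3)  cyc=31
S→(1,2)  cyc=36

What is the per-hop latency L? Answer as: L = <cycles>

L = 5

From hop 0 (16) to hop 1 (21): +5 cycles.
Each hop adds L, hence L = 5.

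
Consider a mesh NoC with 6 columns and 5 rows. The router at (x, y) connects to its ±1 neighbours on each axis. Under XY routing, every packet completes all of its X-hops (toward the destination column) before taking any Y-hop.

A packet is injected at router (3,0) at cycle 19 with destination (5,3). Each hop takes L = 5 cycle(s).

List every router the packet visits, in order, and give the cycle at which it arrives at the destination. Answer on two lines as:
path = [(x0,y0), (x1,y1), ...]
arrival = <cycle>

#0 — 3,0 | c19
#1 — 4,0 | c24 | E
#2 — 5,0 | c29 | E
#3 — 5,1 | c34 | N
#4 — 5,2 | c39 | N
#5 — 5,3 | c44 | N

path = [(3,0), (4,0), (5,0), (5,1), (5,2), (5,3)]
arrival = 44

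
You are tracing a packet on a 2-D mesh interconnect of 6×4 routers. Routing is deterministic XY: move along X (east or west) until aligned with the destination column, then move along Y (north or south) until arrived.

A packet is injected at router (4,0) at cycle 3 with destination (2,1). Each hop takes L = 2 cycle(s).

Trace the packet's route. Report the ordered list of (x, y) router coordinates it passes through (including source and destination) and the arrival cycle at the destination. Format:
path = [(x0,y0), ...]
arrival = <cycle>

[0] x=4 y=0 t=3
[1] x=3 y=0 t=5 →W
[2] x=2 y=0 t=7 →W
[3] x=2 y=1 t=9 →N

path = [(4,0), (3,0), (2,0), (2,1)]
arrival = 9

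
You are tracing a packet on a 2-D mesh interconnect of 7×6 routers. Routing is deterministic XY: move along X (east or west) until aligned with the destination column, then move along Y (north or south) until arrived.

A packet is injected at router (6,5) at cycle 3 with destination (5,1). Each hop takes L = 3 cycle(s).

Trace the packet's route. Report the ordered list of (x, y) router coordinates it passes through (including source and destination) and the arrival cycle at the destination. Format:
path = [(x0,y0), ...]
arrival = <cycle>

path = [(6,5), (5,5), (5,4), (5,3), (5,2), (5,1)]
arrival = 18

  0. router=(6,5) cycle=3 (inject)
  1. router=(5,5) cycle=6 dir=W
  2. router=(5,4) cycle=9 dir=S
  3. router=(5,3) cycle=12 dir=S
  4. router=(5,2) cycle=15 dir=S
  5. router=(5,1) cycle=18 dir=S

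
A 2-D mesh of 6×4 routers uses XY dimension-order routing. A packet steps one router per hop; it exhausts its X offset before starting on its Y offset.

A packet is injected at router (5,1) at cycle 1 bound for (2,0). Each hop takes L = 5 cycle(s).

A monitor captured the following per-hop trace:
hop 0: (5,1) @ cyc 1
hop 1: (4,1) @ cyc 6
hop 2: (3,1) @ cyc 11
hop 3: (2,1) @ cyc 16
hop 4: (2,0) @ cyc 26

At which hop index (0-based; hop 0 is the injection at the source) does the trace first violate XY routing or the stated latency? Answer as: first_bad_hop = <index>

  1: Δx=-1 Δy=+0 Δt=5 [ok]
  2: Δx=-1 Δy=+0 Δt=5 [ok]
  3: Δx=-1 Δy=+0 Δt=5 [ok]
  4: Δx=+0 Δy=-1 Δt=10 [BAD: Δcyc=10≠L]

first_bad_hop = 4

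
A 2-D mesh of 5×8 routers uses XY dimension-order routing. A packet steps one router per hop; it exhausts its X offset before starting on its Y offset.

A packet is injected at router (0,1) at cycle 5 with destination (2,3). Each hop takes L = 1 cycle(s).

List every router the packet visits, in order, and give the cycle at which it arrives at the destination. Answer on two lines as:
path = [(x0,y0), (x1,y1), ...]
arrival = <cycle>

[0] x=0 y=1 t=5
[1] x=1 y=1 t=6 →E
[2] x=2 y=1 t=7 →E
[3] x=2 y=2 t=8 →N
[4] x=2 y=3 t=9 →N

path = [(0,1), (1,1), (2,1), (2,2), (2,3)]
arrival = 9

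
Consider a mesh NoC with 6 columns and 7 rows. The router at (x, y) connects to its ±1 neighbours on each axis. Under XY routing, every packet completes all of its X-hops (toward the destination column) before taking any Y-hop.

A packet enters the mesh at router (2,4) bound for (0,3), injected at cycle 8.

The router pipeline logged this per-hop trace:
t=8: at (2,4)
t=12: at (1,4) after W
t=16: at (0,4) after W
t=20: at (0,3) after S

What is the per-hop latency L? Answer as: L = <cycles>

L = 4

Δcyc across hop 0→1: 12 − 8 = 4.
One hop costs L cycles, so L = 4.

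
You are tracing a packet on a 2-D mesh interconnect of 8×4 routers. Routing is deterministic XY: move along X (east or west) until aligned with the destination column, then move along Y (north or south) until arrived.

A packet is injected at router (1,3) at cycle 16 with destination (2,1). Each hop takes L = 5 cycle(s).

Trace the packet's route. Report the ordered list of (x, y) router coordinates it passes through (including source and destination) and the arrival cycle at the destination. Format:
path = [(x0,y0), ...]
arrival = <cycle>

path = [(1,3), (2,3), (2,2), (2,1)]
arrival = 31

src (1,3)  cyc=16
E→(2,3)  cyc=21
S→(2,2)  cyc=26
S→(2,1)  cyc=31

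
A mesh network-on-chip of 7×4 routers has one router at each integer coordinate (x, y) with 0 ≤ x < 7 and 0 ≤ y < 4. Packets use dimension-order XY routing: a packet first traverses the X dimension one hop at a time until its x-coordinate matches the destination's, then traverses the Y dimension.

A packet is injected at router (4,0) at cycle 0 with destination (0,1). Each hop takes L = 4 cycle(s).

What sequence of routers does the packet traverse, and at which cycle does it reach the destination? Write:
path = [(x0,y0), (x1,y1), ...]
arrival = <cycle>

path = [(4,0), (3,0), (2,0), (1,0), (0,0), (0,1)]
arrival = 20

t=0: at (4,0)
t=4: at (3,0) after W
t=8: at (2,0) after W
t=12: at (1,0) after W
t=16: at (0,0) after W
t=20: at (0,1) after N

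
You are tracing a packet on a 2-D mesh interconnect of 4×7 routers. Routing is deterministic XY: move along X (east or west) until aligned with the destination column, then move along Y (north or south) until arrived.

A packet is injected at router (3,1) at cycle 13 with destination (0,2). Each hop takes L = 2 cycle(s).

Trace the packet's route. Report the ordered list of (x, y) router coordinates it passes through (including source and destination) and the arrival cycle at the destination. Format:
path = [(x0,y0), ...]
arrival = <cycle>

  0. router=(3,1) cycle=13 (inject)
  1. router=(2,1) cycle=15 dir=W
  2. router=(1,1) cycle=17 dir=W
  3. router=(0,1) cycle=19 dir=W
  4. router=(0,2) cycle=21 dir=N

path = [(3,1), (2,1), (1,1), (0,1), (0,2)]
arrival = 21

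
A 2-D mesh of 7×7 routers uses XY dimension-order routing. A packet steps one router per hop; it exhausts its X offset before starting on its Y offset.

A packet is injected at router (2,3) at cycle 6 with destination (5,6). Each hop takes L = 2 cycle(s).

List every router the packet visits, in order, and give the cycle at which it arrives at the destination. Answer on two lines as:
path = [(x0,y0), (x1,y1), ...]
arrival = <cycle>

#0 — 2,3 | c6
#1 — 3,3 | c8 | E
#2 — 4,3 | c10 | E
#3 — 5,3 | c12 | E
#4 — 5,4 | c14 | N
#5 — 5,5 | c16 | N
#6 — 5,6 | c18 | N

path = [(2,3), (3,3), (4,3), (5,3), (5,4), (5,5), (5,6)]
arrival = 18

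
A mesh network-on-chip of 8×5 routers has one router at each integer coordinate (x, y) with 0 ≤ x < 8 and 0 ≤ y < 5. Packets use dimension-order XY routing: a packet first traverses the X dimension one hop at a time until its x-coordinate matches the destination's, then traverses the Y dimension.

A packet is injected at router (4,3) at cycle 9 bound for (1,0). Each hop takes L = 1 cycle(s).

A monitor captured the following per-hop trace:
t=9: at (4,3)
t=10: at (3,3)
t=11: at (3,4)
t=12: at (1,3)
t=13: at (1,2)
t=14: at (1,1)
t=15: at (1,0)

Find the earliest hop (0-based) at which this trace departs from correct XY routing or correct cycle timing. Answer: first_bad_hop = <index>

hop 1: step (-1,+0), +1 cyc — ok
hop 2: step (+0,+1), +1 cyc — BAD: Y-move but x=3≠1

first_bad_hop = 2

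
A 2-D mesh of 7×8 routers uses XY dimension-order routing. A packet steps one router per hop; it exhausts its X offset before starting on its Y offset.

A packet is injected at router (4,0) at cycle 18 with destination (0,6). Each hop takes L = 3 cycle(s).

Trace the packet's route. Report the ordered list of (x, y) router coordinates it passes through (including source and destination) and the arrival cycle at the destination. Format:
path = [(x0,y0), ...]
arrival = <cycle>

#0 — 4,0 | c18
#1 — 3,0 | c21 | W
#2 — 2,0 | c24 | W
#3 — 1,0 | c27 | W
#4 — 0,0 | c30 | W
#5 — 0,1 | c33 | N
#6 — 0,2 | c36 | N
#7 — 0,3 | c39 | N
#8 — 0,4 | c42 | N
#9 — 0,5 | c45 | N
#10 — 0,6 | c48 | N

path = [(4,0), (3,0), (2,0), (1,0), (0,0), (0,1), (0,2), (0,3), (0,4), (0,5), (0,6)]
arrival = 48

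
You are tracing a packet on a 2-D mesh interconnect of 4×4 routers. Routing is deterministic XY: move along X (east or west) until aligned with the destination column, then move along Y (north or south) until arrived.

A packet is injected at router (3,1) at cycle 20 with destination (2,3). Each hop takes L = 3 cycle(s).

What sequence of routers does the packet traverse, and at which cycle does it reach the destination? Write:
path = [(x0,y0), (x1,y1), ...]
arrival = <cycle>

  0. router=(3,1) cycle=20 (inject)
  1. router=(2,1) cycle=23 dir=W
  2. router=(2,2) cycle=26 dir=N
  3. router=(2,3) cycle=29 dir=N

path = [(3,1), (2,1), (2,2), (2,3)]
arrival = 29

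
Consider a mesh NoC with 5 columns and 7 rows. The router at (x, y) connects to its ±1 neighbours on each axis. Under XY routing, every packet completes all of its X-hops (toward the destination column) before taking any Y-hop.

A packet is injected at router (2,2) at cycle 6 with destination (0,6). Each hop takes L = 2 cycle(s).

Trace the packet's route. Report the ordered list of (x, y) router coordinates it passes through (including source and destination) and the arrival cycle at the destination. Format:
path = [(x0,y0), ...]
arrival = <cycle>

path = [(2,2), (1,2), (0,2), (0,3), (0,4), (0,5), (0,6)]
arrival = 18

hop 0: (2,2) @ cyc 6
hop 1: (1,2) @ cyc 8  [W]
hop 2: (0,2) @ cyc 10  [W]
hop 3: (0,3) @ cyc 12  [N]
hop 4: (0,4) @ cyc 14  [N]
hop 5: (0,5) @ cyc 16  [N]
hop 6: (0,6) @ cyc 18  [N]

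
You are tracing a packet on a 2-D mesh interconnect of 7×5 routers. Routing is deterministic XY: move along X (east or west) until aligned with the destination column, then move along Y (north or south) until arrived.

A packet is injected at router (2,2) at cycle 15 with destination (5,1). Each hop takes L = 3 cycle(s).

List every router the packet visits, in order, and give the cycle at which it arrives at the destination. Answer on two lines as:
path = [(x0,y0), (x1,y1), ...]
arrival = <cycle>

#0 — 2,2 | c15
#1 — 3,2 | c18 | E
#2 — 4,2 | c21 | E
#3 — 5,2 | c24 | E
#4 — 5,1 | c27 | S

path = [(2,2), (3,2), (4,2), (5,2), (5,1)]
arrival = 27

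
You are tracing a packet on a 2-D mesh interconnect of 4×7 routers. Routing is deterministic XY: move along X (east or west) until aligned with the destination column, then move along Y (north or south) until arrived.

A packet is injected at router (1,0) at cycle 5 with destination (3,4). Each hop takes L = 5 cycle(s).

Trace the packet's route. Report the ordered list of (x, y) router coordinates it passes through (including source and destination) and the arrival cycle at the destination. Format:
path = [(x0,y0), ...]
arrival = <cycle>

t=5: at (1,0)
t=10: at (2,0) after E
t=15: at (3,0) after E
t=20: at (3,1) after N
t=25: at (3,2) after N
t=30: at (3,3) after N
t=35: at (3,4) after N

path = [(1,0), (2,0), (3,0), (3,1), (3,2), (3,3), (3,4)]
arrival = 35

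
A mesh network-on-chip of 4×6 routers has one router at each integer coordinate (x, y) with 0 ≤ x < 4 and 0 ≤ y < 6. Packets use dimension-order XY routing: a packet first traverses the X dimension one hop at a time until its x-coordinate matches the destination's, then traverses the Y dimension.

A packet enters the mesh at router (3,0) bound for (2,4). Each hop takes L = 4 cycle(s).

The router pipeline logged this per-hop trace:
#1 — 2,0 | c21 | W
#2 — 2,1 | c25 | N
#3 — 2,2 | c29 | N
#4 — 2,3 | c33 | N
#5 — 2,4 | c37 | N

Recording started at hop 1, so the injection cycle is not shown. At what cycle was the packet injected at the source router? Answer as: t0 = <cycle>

t0 = 17

The first recorded entry is hop 1 at cycle 21.
Therefore t0 = 21 − L = 17.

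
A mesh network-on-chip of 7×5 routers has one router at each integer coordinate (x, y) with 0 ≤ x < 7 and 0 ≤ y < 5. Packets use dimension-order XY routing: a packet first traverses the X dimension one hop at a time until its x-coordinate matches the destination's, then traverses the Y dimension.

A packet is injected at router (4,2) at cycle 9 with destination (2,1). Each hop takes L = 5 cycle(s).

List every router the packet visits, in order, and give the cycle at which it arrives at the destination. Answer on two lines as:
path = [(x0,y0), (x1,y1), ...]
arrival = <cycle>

path = [(4,2), (3,2), (2,2), (2,1)]
arrival = 24

[0] x=4 y=2 t=9
[1] x=3 y=2 t=14 →W
[2] x=2 y=2 t=19 →W
[3] x=2 y=1 t=24 →S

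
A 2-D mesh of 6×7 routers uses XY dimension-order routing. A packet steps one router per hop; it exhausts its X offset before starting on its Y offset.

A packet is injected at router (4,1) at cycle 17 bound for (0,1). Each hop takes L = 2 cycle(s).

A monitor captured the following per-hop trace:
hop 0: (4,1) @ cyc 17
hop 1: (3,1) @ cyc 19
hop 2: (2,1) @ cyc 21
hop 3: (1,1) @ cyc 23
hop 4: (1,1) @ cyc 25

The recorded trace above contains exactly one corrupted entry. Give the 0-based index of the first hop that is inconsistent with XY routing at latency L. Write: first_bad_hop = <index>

check 1→ d=(-1,0) cyc+2: ok
check 2→ d=(-1,0) cyc+2: ok
check 3→ d=(-1,0) cyc+2: ok
check 4→ d=(0,0) cyc+2: BAD: non-unit step

first_bad_hop = 4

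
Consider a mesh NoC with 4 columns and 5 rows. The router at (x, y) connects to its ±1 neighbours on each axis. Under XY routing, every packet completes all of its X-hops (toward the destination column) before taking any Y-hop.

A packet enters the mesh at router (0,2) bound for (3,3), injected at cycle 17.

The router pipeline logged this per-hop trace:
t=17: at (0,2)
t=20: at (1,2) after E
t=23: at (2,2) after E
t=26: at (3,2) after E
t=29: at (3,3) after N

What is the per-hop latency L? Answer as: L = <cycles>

Between hops 0 and 1 the cycle counter advances 20 − 17 = 3.
That increment is L by definition: L = 3.

L = 3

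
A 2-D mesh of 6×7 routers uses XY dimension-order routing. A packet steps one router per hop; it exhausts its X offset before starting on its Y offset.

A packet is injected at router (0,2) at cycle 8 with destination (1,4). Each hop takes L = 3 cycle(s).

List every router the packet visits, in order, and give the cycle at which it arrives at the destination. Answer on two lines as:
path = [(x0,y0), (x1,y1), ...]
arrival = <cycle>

#0 — 0,2 | c8
#1 — 1,2 | c11 | E
#2 — 1,3 | c14 | N
#3 — 1,4 | c17 | N

path = [(0,2), (1,2), (1,3), (1,4)]
arrival = 17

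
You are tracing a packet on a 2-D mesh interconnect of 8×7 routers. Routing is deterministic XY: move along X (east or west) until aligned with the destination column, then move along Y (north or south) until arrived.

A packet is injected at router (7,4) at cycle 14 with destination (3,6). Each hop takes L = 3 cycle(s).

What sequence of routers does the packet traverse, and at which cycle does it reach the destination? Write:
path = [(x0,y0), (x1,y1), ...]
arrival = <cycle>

path = [(7,4), (6,4), (5,4), (4,4), (3,4), (3,5), (3,6)]
arrival = 32

#0 — 7,4 | c14
#1 — 6,4 | c17 | W
#2 — 5,4 | c20 | W
#3 — 4,4 | c23 | W
#4 — 3,4 | c26 | W
#5 — 3,5 | c29 | N
#6 — 3,6 | c32 | N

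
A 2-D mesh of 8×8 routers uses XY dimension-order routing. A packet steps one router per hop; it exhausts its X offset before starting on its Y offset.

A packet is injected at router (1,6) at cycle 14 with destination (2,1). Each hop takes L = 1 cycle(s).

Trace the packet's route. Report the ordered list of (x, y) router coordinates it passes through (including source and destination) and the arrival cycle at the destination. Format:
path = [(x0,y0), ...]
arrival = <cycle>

src (1,6)  cyc=14
E→(2,6)  cyc=15
S→(2,5)  cyc=16
S→(2,4)  cyc=17
S→(2,3)  cyc=18
S→(2,2)  cyc=19
S→(2,1)  cyc=20

path = [(1,6), (2,6), (2,5), (2,4), (2,3), (2,2), (2,1)]
arrival = 20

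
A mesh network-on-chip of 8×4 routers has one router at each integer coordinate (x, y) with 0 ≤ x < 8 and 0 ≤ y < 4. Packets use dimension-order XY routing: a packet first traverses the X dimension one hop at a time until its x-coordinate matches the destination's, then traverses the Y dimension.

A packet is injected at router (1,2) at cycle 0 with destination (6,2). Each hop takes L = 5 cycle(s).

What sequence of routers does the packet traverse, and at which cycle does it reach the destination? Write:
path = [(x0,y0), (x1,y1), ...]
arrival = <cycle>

path = [(1,2), (2,2), (3,2), (4,2), (5,2), (6,2)]
arrival = 25

  0. router=(1,2) cycle=0 (inject)
  1. router=(2,2) cycle=5 dir=E
  2. router=(3,2) cycle=10 dir=E
  3. router=(4,2) cycle=15 dir=E
  4. router=(5,2) cycle=20 dir=E
  5. router=(6,2) cycle=25 dir=E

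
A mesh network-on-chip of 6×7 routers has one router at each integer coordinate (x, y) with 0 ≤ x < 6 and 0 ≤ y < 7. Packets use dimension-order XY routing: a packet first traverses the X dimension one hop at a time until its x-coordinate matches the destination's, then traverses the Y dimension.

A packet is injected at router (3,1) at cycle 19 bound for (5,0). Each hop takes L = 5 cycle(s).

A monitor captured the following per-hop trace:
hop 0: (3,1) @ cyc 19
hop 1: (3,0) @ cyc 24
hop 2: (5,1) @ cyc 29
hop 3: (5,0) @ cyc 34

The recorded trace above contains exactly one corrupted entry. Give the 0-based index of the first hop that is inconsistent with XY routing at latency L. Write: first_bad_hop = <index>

first_bad_hop = 1

check 1→ d=(0,-1) cyc+5: BAD: Y-move but x=3≠5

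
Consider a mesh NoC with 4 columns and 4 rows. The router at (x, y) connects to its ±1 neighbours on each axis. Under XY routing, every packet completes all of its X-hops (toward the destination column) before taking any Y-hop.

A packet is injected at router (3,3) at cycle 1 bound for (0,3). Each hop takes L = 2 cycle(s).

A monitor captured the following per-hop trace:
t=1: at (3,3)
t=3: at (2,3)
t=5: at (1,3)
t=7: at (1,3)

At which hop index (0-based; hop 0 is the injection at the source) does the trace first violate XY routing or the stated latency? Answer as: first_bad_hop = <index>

first_bad_hop = 3

check 1→ d=(-1,0) cyc+2: ok
check 2→ d=(-1,0) cyc+2: ok
check 3→ d=(0,0) cyc+2: BAD: non-unit step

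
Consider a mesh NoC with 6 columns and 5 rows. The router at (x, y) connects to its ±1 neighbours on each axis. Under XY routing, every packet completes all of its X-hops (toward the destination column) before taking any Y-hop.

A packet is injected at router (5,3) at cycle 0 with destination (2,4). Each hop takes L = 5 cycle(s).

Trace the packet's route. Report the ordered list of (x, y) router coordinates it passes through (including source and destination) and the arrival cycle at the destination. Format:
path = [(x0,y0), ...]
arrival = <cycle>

t=0: at (5,3)
t=5: at (4,3) after W
t=10: at (3,3) after W
t=15: at (2,3) after W
t=20: at (2,4) after N

path = [(5,3), (4,3), (3,3), (2,3), (2,4)]
arrival = 20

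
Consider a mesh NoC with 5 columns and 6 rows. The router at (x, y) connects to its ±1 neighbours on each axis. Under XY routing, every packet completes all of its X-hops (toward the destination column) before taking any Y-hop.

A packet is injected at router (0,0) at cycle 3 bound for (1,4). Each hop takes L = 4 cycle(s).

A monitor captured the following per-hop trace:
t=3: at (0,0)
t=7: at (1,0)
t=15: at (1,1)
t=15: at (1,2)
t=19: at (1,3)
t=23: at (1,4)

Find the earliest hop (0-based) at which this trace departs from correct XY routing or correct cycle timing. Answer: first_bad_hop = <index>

[1] (+1,+0) / 4c ⇒ ok
[2] (+0,+1) / 8c ⇒ BAD: Δcyc=8≠L

first_bad_hop = 2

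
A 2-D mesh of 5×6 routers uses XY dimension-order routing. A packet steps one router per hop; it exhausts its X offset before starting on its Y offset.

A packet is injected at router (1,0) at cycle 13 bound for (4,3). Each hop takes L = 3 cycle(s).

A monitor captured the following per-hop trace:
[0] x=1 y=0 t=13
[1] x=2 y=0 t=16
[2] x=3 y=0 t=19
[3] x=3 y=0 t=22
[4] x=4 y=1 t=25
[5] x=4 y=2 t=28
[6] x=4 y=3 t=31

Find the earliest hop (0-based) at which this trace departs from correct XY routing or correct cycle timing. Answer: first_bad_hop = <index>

first_bad_hop = 3

  1: Δx=+1 Δy=+0 Δt=3 [ok]
  2: Δx=+1 Δy=+0 Δt=3 [ok]
  3: Δx=+0 Δy=+0 Δt=3 [BAD: non-unit step]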